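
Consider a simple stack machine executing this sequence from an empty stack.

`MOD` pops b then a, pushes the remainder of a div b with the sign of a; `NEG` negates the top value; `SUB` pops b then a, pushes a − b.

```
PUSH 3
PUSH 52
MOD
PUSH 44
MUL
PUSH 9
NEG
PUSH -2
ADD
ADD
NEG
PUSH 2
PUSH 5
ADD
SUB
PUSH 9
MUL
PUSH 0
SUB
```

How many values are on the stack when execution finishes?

1

PUSH 3  : [3]
PUSH 52 : [3, 52]
MOD     : [3]
PUSH 44 : [3, 44]
MUL     : [132]
PUSH 9  : [132, 9]
NEG     : [132, -9]
PUSH -2 : [132, -9, -2]
ADD     : [132, -11]
ADD     : [121]
NEG     : [-121]
PUSH 2  : [-121, 2]
PUSH 5  : [-121, 2, 5]
ADD     : [-121, 7]
SUB     : [-128]
PUSH 9  : [-128, 9]
MUL     : [-1152]
PUSH 0  : [-1152, 0]
SUB     : [-1152]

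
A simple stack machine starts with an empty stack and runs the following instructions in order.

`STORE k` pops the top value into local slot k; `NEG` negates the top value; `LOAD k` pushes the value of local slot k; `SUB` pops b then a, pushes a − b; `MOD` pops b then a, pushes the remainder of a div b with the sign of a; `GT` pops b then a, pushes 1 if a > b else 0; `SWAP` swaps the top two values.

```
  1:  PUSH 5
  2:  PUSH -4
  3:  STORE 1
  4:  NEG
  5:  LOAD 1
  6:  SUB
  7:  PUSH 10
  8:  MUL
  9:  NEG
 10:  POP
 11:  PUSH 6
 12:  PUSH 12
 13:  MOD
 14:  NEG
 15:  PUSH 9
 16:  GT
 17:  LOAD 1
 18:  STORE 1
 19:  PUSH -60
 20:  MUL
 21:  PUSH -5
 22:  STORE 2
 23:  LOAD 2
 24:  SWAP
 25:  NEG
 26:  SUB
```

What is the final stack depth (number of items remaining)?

1

PUSH 5   : 5
PUSH -4  : 5 -4
STORE 1  : 5
NEG      : -5
LOAD 1   : -5 -4
SUB      : -1
PUSH 10  : -1 10
MUL      : -10
NEG      : 10
POP      : (empty)
PUSH 6   : 6
PUSH 12  : 6 12
MOD      : 6
NEG      : -6
PUSH 9   : -6 9
GT       : 0
LOAD 1   : 0 -4
STORE 1  : 0
PUSH -60 : 0 -60
MUL      : 0
PUSH -5  : 0 -5
STORE 2  : 0
LOAD 2   : 0 -5
SWAP     : -5 0
NEG      : -5 0
SUB      : -5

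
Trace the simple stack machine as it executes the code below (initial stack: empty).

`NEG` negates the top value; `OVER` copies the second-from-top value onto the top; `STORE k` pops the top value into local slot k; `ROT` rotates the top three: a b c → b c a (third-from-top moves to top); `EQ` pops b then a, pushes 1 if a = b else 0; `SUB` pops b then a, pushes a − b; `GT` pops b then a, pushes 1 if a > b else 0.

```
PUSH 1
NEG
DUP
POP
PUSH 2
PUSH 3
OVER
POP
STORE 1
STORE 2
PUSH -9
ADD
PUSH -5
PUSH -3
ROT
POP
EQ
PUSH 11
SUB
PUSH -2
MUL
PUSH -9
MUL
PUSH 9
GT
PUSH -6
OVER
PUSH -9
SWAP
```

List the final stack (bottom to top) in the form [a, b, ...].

[0, -6, -9, 0]

PUSH 1  -> 1
NEG     -> -1
DUP     -> -1 -1
POP     -> -1
PUSH 2  -> -1 2
PUSH 3  -> -1 2 3
OVER    -> -1 2 3 2
POP     -> -1 2 3
STORE 1 -> -1 2
STORE 2 -> -1
PUSH -9 -> -1 -9
ADD     -> -10
PUSH -5 -> -10 -5
PUSH -3 -> -10 -5 -3
ROT     -> -5 -3 -10
POP     -> -5 -3
EQ      -> 0
PUSH 11 -> 0 11
SUB     -> -11
PUSH -2 -> -11 -2
MUL     -> 22
PUSH -9 -> 22 -9
MUL     -> -198
PUSH 9  -> -198 9
GT      -> 0
PUSH -6 -> 0 -6
OVER    -> 0 -6 0
PUSH -9 -> 0 -6 0 -9
SWAP    -> 0 -6 -9 0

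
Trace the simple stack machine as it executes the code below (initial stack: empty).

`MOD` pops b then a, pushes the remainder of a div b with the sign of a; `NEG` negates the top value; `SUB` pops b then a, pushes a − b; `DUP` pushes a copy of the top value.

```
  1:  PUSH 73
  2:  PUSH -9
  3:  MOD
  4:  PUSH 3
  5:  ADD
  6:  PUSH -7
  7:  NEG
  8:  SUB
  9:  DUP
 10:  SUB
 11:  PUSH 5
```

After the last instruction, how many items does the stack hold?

2

PUSH 73 : [73]
PUSH -9 : [73, -9]
MOD     : [1]
PUSH 3  : [1, 3]
ADD     : [4]
PUSH -7 : [4, -7]
NEG     : [4, 7]
SUB     : [-3]
DUP     : [-3, -3]
SUB     : [0]
PUSH 5  : [0, 5]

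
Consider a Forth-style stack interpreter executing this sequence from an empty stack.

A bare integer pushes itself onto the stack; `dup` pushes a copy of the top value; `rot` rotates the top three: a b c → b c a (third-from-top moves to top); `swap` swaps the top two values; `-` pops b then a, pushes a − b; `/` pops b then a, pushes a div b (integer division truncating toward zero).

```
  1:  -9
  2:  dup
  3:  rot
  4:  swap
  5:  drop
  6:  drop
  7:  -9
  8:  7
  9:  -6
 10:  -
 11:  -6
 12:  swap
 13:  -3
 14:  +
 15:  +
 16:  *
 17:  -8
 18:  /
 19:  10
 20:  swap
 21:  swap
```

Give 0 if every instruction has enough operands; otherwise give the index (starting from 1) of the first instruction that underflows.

3

-9   -9
dup  -9 -9
rot  — needs 3 operands, stack has 2 → underflow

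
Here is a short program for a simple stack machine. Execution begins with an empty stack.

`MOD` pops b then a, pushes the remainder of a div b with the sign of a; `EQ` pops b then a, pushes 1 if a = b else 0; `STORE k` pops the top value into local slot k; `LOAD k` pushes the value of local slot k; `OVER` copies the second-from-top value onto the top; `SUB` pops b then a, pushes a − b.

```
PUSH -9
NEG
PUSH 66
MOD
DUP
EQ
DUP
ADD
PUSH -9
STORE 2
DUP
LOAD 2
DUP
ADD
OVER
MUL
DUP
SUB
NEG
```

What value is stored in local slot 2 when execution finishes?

PUSH -9 : [-9]
NEG     : [9]
PUSH 66 : [9, 66]
MOD     : [9]
DUP     : [9, 9]
EQ      : [1]
DUP     : [1, 1]
ADD     : [2]
PUSH -9 : [2, -9]
STORE 2 : [2]
DUP     : [2, 2]
LOAD 2  : [2, 2, -9]
DUP     : [2, 2, -9, -9]
ADD     : [2, 2, -18]
OVER    : [2, 2, -18, 2]
MUL     : [2, 2, -36]
DUP     : [2, 2, -36, -36]
SUB     : [2, 2, 0]
NEG     : [2, 2, 0]

-9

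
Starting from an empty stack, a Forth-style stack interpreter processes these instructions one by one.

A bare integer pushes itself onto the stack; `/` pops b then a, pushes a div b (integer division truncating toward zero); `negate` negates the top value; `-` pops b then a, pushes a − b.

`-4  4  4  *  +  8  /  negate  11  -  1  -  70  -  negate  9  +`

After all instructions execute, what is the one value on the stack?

92

-4     -> -4
4      -> -4 4
4      -> -4 4 4
*      -> -4 16
+      -> 12
8      -> 12 8
/      -> 1
negate -> -1
11     -> -1 11
-      -> -12
1      -> -12 1
-      -> -13
70     -> -13 70
-      -> -83
negate -> 83
9      -> 83 9
+      -> 92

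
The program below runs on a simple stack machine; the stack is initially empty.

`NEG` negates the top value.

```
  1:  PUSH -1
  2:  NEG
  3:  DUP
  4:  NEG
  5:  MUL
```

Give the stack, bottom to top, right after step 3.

[1, 1]

PUSH -1 -> [-1]
NEG     -> [1]
DUP     -> [1, 1]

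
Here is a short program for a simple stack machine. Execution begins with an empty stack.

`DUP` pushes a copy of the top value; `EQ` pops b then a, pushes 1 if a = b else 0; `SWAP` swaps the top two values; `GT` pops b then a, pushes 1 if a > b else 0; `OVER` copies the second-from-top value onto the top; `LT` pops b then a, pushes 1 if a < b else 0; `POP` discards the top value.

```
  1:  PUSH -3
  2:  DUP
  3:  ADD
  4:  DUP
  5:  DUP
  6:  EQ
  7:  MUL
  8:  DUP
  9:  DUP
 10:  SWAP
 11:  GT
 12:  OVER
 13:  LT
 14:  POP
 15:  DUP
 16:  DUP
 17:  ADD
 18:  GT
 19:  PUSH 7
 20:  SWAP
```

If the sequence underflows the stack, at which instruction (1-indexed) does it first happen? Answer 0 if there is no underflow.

PUSH -3  [-3]
DUP      [-3, -3]
ADD      [-6]
DUP      [-6, -6]
DUP      [-6, -6, -6]
EQ       [-6, 1]
MUL      [-6]
DUP      [-6, -6]
DUP      [-6, -6, -6]
SWAP     [-6, -6, -6]
GT       [-6, 0]
OVER     [-6, 0, -6]
LT       [-6, 0]
POP      [-6]
DUP      [-6, -6]
DUP      [-6, -6, -6]
ADD      [-6, -12]
GT       [1]
PUSH 7   [1, 7]
SWAP     [7, 1]

0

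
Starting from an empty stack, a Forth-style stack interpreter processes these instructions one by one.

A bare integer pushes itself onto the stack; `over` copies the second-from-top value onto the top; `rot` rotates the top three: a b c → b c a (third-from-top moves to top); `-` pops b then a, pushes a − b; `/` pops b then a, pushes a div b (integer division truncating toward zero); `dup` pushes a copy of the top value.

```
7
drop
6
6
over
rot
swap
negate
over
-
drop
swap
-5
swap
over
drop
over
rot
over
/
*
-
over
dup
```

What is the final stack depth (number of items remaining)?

7      : 7
drop   : (empty)
6      : 6
6      : 6 6
over   : 6 6 6
rot    : 6 6 6
swap   : 6 6 6
negate : 6 6 -6
over   : 6 6 -6 6
-      : 6 6 -12
drop   : 6 6
swap   : 6 6
-5     : 6 6 -5
swap   : 6 -5 6
over   : 6 -5 6 -5
drop   : 6 -5 6
over   : 6 -5 6 -5
rot    : 6 6 -5 -5
over   : 6 6 -5 -5 -5
/      : 6 6 -5 1
*      : 6 6 -5
-      : 6 11
over   : 6 11 6
dup    : 6 11 6 6

4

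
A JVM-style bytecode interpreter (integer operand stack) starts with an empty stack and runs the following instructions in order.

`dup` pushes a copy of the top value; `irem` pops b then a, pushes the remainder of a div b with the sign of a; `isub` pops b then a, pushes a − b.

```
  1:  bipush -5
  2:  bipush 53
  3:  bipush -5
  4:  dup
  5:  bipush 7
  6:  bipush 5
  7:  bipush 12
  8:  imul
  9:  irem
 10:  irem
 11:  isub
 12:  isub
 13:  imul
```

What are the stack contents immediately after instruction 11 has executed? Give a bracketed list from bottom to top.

[-5, 53, 0]

bipush -5  -5
bipush 53  -5 53
bipush -5  -5 53 -5
dup        -5 53 -5 -5
bipush 7   -5 53 -5 -5 7
bipush 5   -5 53 -5 -5 7 5
bipush 12  -5 53 -5 -5 7 5 12
imul       -5 53 -5 -5 7 60
irem       -5 53 -5 -5 7
irem       -5 53 -5 -5
isub       -5 53 0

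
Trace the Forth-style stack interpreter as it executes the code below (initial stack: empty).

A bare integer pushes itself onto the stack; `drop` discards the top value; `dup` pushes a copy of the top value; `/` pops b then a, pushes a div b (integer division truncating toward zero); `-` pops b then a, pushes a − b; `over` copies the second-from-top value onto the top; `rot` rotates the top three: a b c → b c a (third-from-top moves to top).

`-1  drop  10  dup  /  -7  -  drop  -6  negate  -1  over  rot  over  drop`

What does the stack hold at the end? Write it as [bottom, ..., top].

-1     → -1
drop   → (empty)
10     → 10
dup    → 10 10
/      → 1
-7     → 1 -7
-      → 8
drop   → (empty)
-6     → -6
negate → 6
-1     → 6 -1
over   → 6 -1 6
rot    → -1 6 6
over   → -1 6 6 6
drop   → -1 6 6

[-1, 6, 6]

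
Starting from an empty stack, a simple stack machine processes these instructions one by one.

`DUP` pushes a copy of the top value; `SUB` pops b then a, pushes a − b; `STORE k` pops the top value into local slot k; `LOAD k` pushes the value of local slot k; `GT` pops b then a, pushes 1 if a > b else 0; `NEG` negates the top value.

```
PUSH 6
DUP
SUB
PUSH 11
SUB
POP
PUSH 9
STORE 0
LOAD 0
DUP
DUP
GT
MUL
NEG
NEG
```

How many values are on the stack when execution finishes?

PUSH 6  → 6
DUP     → 6 6
SUB     → 0
PUSH 11 → 0 11
SUB     → -11
POP     → (empty)
PUSH 9  → 9
STORE 0 → (empty)
LOAD 0  → 9
DUP     → 9 9
DUP     → 9 9 9
GT      → 9 0
MUL     → 0
NEG     → 0
NEG     → 0

1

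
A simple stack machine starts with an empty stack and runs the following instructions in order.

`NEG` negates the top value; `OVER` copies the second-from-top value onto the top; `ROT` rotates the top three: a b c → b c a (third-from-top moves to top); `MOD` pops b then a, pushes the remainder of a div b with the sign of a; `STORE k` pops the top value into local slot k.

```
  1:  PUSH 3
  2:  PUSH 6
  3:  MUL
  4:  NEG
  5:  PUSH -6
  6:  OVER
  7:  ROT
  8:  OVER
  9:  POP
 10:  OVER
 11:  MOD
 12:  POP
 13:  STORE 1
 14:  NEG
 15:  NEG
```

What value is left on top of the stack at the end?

-6

PUSH 3  : 3
PUSH 6  : 3 6
MUL     : 18
NEG     : -18
PUSH -6 : -18 -6
OVER    : -18 -6 -18
ROT     : -6 -18 -18
OVER    : -6 -18 -18 -18
POP     : -6 -18 -18
OVER    : -6 -18 -18 -18
MOD     : -6 -18 0
POP     : -6 -18
STORE 1 : -6
NEG     : 6
NEG     : -6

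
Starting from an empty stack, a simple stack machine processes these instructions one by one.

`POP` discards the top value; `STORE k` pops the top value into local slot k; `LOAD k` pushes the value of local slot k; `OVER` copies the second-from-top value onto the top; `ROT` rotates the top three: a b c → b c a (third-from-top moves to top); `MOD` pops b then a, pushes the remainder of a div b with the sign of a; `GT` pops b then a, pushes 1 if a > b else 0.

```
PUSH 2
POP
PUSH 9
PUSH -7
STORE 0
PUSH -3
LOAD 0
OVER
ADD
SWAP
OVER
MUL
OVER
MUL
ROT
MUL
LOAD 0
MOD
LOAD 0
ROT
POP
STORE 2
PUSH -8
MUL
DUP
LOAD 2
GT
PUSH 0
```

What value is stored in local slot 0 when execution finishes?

PUSH 2   [2]
POP      []
PUSH 9   [9]
PUSH -7  [9, -7]
STORE 0  [9]
PUSH -3  [9, -3]
LOAD 0   [9, -3, -7]
OVER     [9, -3, -7, -3]
ADD      [9, -3, -10]
SWAP     [9, -10, -3]
OVER     [9, -10, -3, -10]
MUL      [9, -10, 30]
OVER     [9, -10, 30, -10]
MUL      [9, -10, -300]
ROT      [-10, -300, 9]
MUL      [-10, -2700]
LOAD 0   [-10, -2700, -7]
MOD      [-10, -5]
LOAD 0   [-10, -5, -7]
ROT      [-5, -7, -10]
POP      [-5, -7]
STORE 2  [-5]
PUSH -8  [-5, -8]
MUL      [40]
DUP      [40, 40]
LOAD 2   [40, 40, -7]
GT       [40, 1]
PUSH 0   [40, 1, 0]

-7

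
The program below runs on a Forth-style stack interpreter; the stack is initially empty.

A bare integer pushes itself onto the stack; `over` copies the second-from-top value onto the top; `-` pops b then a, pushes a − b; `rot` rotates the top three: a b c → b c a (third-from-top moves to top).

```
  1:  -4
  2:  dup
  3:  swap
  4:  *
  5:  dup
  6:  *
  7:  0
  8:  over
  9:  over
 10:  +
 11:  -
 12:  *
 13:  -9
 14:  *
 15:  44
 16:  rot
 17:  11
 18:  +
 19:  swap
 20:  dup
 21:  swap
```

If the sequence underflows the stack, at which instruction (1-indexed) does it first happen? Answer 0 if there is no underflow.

16

-4   → -4
dup  → -4 -4
swap → -4 -4
*    → 16
dup  → 16 16
*    → 256
0    → 256 0
over → 256 0 256
over → 256 0 256 0
+    → 256 0 256
-    → 256 -256
*    → -65536
-9   → -65536 -9
*    → 589824
44   → 589824 44
rot  — needs 3 operands, stack has 2 → underflow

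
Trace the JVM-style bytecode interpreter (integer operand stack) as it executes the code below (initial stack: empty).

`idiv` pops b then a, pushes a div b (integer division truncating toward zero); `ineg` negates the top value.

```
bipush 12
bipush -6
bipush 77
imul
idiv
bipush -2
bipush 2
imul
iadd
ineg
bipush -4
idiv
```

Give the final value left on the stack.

bipush 12 : [12]
bipush -6 : [12, -6]
bipush 77 : [12, -6, 77]
imul      : [12, -462]
idiv      : [0]
bipush -2 : [0, -2]
bipush 2  : [0, -2, 2]
imul      : [0, -4]
iadd      : [-4]
ineg      : [4]
bipush -4 : [4, -4]
idiv      : [-1]

-1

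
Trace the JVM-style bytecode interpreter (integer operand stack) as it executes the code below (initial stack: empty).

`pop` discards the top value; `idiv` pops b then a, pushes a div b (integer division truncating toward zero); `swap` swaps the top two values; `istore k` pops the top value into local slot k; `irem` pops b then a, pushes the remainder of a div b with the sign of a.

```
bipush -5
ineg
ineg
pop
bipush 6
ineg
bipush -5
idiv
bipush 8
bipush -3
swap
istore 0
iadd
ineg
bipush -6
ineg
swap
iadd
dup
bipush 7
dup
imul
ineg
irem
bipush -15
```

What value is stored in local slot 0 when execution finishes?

bipush -5   [-5]
ineg        [5]
ineg        [-5]
pop         []
bipush 6    [6]
ineg        [-6]
bipush -5   [-6, -5]
idiv        [1]
bipush 8    [1, 8]
bipush -3   [1, 8, -3]
swap        [1, -3, 8]
istore 0    [1, -3]
iadd        [-2]
ineg        [2]
bipush -6   [2, -6]
ineg        [2, 6]
swap        [6, 2]
iadd        [8]
dup         [8, 8]
bipush 7    [8, 8, 7]
dup         [8, 8, 7, 7]
imul        [8, 8, 49]
ineg        [8, 8, -49]
irem        [8, 8]
bipush -15  [8, 8, -15]

8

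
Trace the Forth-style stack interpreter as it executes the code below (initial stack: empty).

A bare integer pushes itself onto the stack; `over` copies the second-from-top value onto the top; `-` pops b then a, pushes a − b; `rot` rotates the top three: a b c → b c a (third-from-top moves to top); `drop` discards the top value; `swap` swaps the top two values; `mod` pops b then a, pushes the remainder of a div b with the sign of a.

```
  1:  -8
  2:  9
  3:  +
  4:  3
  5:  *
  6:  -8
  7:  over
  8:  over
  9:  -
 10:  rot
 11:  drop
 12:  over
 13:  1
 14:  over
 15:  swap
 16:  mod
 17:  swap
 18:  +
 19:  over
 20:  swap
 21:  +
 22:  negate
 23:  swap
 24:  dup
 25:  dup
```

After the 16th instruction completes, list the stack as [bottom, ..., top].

-8    -8
9     -8 9
+     1
3     1 3
*     3
-8    3 -8
over  3 -8 3
over  3 -8 3 -8
-     3 -8 11
rot   -8 11 3
drop  -8 11
over  -8 11 -8
1     -8 11 -8 1
over  -8 11 -8 1 -8
swap  -8 11 -8 -8 1
mod   -8 11 -8 0

[-8, 11, -8, 0]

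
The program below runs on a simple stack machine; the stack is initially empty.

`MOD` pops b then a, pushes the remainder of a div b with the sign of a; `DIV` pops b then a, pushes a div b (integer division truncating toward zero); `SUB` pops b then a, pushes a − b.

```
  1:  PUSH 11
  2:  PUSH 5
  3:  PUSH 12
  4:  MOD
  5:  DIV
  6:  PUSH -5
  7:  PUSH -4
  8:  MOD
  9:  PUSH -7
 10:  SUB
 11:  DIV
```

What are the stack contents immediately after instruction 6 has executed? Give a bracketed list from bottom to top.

[2, -5]

PUSH 11 → [11]
PUSH 5  → [11, 5]
PUSH 12 → [11, 5, 12]
MOD     → [11, 5]
DIV     → [2]
PUSH -5 → [2, -5]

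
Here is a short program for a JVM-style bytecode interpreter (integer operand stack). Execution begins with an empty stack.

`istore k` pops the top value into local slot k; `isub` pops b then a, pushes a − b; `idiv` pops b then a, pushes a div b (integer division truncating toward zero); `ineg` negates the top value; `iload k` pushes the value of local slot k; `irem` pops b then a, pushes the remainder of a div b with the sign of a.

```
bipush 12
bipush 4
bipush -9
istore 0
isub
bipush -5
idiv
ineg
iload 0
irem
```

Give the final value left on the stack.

bipush 12 : [12]
bipush 4  : [12, 4]
bipush -9 : [12, 4, -9]
istore 0  : [12, 4]
isub      : [8]
bipush -5 : [8, -5]
idiv      : [-1]
ineg      : [1]
iload 0   : [1, -9]
irem      : [1]

1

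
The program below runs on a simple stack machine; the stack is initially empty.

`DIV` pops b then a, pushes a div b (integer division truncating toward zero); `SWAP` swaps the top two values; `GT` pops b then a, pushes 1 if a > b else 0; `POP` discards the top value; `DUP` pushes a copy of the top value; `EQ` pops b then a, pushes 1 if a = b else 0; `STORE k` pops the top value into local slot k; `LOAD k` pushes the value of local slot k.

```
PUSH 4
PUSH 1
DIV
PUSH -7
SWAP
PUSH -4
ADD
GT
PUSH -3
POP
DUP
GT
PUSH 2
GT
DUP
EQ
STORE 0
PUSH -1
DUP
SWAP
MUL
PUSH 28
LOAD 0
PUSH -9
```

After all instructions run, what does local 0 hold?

PUSH 4  -> 4
PUSH 1  -> 4 1
DIV     -> 4
PUSH -7 -> 4 -7
SWAP    -> -7 4
PUSH -4 -> -7 4 -4
ADD     -> -7 0
GT      -> 0
PUSH -3 -> 0 -3
POP     -> 0
DUP     -> 0 0
GT      -> 0
PUSH 2  -> 0 2
GT      -> 0
DUP     -> 0 0
EQ      -> 1
STORE 0 -> (empty)
PUSH -1 -> -1
DUP     -> -1 -1
SWAP    -> -1 -1
MUL     -> 1
PUSH 28 -> 1 28
LOAD 0  -> 1 28 1
PUSH -9 -> 1 28 1 -9

1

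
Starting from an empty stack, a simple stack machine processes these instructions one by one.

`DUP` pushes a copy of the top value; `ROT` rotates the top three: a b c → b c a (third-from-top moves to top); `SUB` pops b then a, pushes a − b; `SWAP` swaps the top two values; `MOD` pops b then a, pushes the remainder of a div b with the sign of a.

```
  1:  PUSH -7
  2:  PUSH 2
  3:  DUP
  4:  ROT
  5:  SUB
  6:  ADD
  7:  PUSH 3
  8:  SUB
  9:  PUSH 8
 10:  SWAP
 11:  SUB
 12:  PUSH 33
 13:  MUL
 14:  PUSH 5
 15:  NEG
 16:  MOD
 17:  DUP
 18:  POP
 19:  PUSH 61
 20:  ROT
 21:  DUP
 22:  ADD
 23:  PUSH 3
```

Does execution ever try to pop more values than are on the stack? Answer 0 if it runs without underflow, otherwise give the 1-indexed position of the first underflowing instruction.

20

PUSH -7  [-7]
PUSH 2   [-7, 2]
DUP      [-7, 2, 2]
ROT      [2, 2, -7]
SUB      [2, 9]
ADD      [11]
PUSH 3   [11, 3]
SUB      [8]
PUSH 8   [8, 8]
SWAP     [8, 8]
SUB      [0]
PUSH 33  [0, 33]
MUL      [0]
PUSH 5   [0, 5]
NEG      [0, -5]
MOD      [0]
DUP      [0, 0]
POP      [0]
PUSH 61  [0, 61]
ROT  — needs 3 operands, stack has 2 → underflow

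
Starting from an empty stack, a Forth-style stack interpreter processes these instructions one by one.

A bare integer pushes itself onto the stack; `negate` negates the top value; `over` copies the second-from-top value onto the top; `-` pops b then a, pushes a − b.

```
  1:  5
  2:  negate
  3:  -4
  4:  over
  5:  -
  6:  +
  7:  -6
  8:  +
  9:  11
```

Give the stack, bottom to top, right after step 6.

5      : [5]
negate : [-5]
-4     : [-5, -4]
over   : [-5, -4, -5]
-      : [-5, 1]
+      : [-4]

[-4]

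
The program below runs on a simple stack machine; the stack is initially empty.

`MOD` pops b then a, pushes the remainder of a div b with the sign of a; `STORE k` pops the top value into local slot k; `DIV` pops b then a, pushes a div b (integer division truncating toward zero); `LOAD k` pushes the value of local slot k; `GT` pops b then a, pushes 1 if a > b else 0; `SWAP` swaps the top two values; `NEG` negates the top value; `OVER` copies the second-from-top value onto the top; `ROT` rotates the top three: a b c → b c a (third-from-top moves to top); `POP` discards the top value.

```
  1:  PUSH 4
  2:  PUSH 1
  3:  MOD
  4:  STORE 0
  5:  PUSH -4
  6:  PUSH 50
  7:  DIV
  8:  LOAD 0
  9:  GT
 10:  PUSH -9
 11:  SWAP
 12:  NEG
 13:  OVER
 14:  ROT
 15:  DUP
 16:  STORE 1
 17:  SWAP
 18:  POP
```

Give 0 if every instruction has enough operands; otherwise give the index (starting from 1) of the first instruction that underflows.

PUSH 4   4
PUSH 1   4 1
MOD      0
STORE 0  (empty)
PUSH -4  -4
PUSH 50  -4 50
DIV      0
LOAD 0   0 0
GT       0
PUSH -9  0 -9
SWAP     -9 0
NEG      -9 0
OVER     -9 0 -9
ROT      0 -9 -9
DUP      0 -9 -9 -9
STORE 1  0 -9 -9
SWAP     0 -9 -9
POP      0 -9

0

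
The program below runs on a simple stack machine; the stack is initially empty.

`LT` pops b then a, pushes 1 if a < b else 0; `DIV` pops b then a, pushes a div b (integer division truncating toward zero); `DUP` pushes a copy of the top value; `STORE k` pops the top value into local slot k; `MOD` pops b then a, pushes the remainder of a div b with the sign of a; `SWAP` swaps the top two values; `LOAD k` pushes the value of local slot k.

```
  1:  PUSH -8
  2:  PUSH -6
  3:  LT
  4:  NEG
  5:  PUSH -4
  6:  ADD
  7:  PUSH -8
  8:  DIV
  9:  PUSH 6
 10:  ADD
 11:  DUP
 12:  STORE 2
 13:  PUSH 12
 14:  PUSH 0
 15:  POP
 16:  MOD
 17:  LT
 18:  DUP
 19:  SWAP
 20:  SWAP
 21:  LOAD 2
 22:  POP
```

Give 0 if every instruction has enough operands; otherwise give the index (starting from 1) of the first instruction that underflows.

17

PUSH -8 : -8
PUSH -6 : -8 -6
LT      : 1
NEG     : -1
PUSH -4 : -1 -4
ADD     : -5
PUSH -8 : -5 -8
DIV     : 0
PUSH 6  : 0 6
ADD     : 6
DUP     : 6 6
STORE 2 : 6
PUSH 12 : 6 12
PUSH 0  : 6 12 0
POP     : 6 12
MOD     : 6
LT  — needs 2 operands, stack has 1 → underflow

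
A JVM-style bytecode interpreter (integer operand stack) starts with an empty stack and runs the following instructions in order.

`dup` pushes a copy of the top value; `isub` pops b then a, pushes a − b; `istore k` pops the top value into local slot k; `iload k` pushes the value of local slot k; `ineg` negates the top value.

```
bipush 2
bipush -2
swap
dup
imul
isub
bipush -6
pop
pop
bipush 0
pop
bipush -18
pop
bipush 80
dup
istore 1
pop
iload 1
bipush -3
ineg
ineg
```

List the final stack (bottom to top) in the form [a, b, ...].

[80, -3]

bipush 2   → 2
bipush -2  → 2 -2
swap       → -2 2
dup        → -2 2 2
imul       → -2 4
isub       → -6
bipush -6  → -6 -6
pop        → -6
pop        → (empty)
bipush 0   → 0
pop        → (empty)
bipush -18 → -18
pop        → (empty)
bipush 80  → 80
dup        → 80 80
istore 1   → 80
pop        → (empty)
iload 1    → 80
bipush -3  → 80 -3
ineg       → 80 3
ineg       → 80 -3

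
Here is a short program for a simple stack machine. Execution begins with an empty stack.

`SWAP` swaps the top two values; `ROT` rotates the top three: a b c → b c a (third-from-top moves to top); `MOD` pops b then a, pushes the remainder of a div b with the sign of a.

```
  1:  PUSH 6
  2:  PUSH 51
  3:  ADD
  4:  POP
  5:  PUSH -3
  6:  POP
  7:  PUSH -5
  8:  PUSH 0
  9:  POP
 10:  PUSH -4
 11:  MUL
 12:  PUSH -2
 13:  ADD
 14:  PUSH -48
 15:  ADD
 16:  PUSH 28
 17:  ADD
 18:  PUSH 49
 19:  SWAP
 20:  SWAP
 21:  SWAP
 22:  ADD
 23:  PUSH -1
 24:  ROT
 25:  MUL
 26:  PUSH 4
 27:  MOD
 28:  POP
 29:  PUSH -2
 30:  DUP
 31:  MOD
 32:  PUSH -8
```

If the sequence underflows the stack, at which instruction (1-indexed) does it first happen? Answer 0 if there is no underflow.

24

PUSH 6   → [6]
PUSH 51  → [6, 51]
ADD      → [57]
POP      → []
PUSH -3  → [-3]
POP      → []
PUSH -5  → [-5]
PUSH 0   → [-5, 0]
POP      → [-5]
PUSH -4  → [-5, -4]
MUL      → [20]
PUSH -2  → [20, -2]
ADD      → [18]
PUSH -48 → [18, -48]
ADD      → [-30]
PUSH 28  → [-30, 28]
ADD      → [-2]
PUSH 49  → [-2, 49]
SWAP     → [49, -2]
SWAP     → [-2, 49]
SWAP     → [49, -2]
ADD      → [47]
PUSH -1  → [47, -1]
ROT  — needs 3 operands, stack has 2 → underflow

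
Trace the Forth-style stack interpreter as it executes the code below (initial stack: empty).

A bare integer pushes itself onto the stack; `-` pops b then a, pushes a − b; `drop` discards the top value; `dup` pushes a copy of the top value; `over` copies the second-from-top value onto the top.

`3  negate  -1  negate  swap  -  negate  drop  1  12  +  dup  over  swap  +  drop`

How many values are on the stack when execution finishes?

3      -> 3
negate -> -3
-1     -> -3 -1
negate -> -3 1
swap   -> 1 -3
-      -> 4
negate -> -4
drop   -> (empty)
1      -> 1
12     -> 1 12
+      -> 13
dup    -> 13 13
over   -> 13 13 13
swap   -> 13 13 13
+      -> 13 26
drop   -> 13

1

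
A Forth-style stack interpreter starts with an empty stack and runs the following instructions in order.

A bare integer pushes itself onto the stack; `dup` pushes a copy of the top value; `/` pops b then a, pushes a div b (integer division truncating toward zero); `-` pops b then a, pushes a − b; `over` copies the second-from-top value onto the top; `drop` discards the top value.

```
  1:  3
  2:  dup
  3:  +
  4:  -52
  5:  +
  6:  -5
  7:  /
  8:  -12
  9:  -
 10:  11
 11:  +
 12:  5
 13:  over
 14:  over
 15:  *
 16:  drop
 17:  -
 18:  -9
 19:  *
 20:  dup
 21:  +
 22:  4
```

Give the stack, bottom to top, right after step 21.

[-486]

3    → [3]
dup  → [3, 3]
+    → [6]
-52  → [6, -52]
+    → [-46]
-5   → [-46, -5]
/    → [9]
-12  → [9, -12]
-    → [21]
11   → [21, 11]
+    → [32]
5    → [32, 5]
over → [32, 5, 32]
over → [32, 5, 32, 5]
*    → [32, 5, 160]
drop → [32, 5]
-    → [27]
-9   → [27, -9]
*    → [-243]
dup  → [-243, -243]
+    → [-486]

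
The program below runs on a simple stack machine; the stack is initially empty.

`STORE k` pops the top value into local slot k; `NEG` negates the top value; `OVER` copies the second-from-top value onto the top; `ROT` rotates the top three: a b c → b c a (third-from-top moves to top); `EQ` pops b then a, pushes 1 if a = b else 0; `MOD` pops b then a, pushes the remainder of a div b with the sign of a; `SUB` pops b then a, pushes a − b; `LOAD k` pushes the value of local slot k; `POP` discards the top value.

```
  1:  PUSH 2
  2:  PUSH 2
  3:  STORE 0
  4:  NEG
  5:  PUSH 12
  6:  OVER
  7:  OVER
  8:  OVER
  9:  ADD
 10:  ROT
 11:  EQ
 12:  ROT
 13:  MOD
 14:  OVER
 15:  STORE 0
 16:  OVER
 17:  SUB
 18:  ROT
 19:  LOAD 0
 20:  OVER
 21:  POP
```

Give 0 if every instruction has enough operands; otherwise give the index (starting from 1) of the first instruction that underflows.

PUSH 2  → [2]
PUSH 2  → [2, 2]
STORE 0 → [2]
NEG     → [-2]
PUSH 12 → [-2, 12]
OVER    → [-2, 12, -2]
OVER    → [-2, 12, -2, 12]
OVER    → [-2, 12, -2, 12, -2]
ADD     → [-2, 12, -2, 10]
ROT     → [-2, -2, 10, 12]
EQ      → [-2, -2, 0]
ROT     → [-2, 0, -2]
MOD     → [-2, 0]
OVER    → [-2, 0, -2]
STORE 0 → [-2, 0]
OVER    → [-2, 0, -2]
SUB     → [-2, 2]
ROT  — needs 3 operands, stack has 2 → underflow

18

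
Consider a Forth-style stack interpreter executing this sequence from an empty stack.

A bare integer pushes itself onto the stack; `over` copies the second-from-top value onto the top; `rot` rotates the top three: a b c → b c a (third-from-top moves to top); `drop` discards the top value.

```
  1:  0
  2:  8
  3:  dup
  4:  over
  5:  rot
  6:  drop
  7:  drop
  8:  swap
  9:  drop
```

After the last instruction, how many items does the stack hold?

0    → 0
8    → 0 8
dup  → 0 8 8
over → 0 8 8 8
rot  → 0 8 8 8
drop → 0 8 8
drop → 0 8
swap → 8 0
drop → 8

1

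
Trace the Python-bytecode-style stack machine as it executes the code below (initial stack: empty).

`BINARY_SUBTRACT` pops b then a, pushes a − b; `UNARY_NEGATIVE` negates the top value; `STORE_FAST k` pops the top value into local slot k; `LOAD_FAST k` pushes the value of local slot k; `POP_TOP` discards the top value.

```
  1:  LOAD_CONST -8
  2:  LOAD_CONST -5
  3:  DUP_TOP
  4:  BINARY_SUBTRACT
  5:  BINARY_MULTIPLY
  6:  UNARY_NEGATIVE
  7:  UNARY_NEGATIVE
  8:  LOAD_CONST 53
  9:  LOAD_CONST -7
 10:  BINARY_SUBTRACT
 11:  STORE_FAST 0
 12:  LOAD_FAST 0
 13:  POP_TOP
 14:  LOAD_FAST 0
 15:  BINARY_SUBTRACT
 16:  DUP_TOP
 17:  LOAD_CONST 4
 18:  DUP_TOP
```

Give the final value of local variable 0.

60

LOAD_CONST -8   -> -8
LOAD_CONST -5   -> -8 -5
DUP_TOP         -> -8 -5 -5
BINARY_SUBTRACT -> -8 0
BINARY_MULTIPLY -> 0
UNARY_NEGATIVE  -> 0
UNARY_NEGATIVE  -> 0
LOAD_CONST 53   -> 0 53
LOAD_CONST -7   -> 0 53 -7
BINARY_SUBTRACT -> 0 60
STORE_FAST 0    -> 0
LOAD_FAST 0     -> 0 60
POP_TOP         -> 0
LOAD_FAST 0     -> 0 60
BINARY_SUBTRACT -> -60
DUP_TOP         -> -60 -60
LOAD_CONST 4    -> -60 -60 4
DUP_TOP         -> -60 -60 4 4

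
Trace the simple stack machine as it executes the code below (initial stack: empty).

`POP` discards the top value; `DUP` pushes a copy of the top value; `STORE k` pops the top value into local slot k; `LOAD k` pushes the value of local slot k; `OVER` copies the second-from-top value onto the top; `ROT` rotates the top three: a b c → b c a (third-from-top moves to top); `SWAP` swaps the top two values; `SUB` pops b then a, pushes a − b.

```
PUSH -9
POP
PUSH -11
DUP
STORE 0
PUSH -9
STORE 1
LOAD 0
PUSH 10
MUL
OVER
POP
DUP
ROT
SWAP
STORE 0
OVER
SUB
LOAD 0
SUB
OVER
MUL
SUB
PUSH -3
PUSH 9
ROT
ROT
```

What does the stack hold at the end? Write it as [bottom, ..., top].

PUSH -9  : -9
POP      : (empty)
PUSH -11 : -11
DUP      : -11 -11
STORE 0  : -11
PUSH -9  : -11 -9
STORE 1  : -11
LOAD 0   : -11 -11
PUSH 10  : -11 -11 10
MUL      : -11 -110
OVER     : -11 -110 -11
POP      : -11 -110
DUP      : -11 -110 -110
ROT      : -110 -110 -11
SWAP     : -110 -11 -110
STORE 0  : -110 -11
OVER     : -110 -11 -110
SUB      : -110 99
LOAD 0   : -110 99 -110
SUB      : -110 209
OVER     : -110 209 -110
MUL      : -110 -22990
SUB      : 22880
PUSH -3  : 22880 -3
PUSH 9   : 22880 -3 9
ROT      : -3 9 22880
ROT      : 9 22880 -3

[9, 22880, -3]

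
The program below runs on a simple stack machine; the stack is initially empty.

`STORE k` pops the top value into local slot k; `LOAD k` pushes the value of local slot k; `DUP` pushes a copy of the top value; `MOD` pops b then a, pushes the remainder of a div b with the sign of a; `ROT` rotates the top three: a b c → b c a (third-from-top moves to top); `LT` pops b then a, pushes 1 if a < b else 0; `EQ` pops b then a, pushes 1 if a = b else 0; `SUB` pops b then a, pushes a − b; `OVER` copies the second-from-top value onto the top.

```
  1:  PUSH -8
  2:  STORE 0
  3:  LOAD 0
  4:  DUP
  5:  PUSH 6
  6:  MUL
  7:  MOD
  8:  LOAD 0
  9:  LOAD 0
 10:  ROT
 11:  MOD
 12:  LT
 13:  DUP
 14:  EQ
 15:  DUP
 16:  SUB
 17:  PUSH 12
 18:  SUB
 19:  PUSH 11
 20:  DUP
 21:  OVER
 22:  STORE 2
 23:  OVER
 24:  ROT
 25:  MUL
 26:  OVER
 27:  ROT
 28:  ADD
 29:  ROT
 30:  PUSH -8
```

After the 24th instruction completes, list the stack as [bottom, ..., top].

PUSH -8 → [-8]
STORE 0 → []
LOAD 0  → [-8]
DUP     → [-8, -8]
PUSH 6  → [-8, -8, 6]
MUL     → [-8, -48]
MOD     → [-8]
LOAD 0  → [-8, -8]
LOAD 0  → [-8, -8, -8]
ROT     → [-8, -8, -8]
MOD     → [-8, 0]
LT      → [1]
DUP     → [1, 1]
EQ      → [1]
DUP     → [1, 1]
SUB     → [0]
PUSH 12 → [0, 12]
SUB     → [-12]
PUSH 11 → [-12, 11]
DUP     → [-12, 11, 11]
OVER    → [-12, 11, 11, 11]
STORE 2 → [-12, 11, 11]
OVER    → [-12, 11, 11, 11]
ROT     → [-12, 11, 11, 11]

[-12, 11, 11, 11]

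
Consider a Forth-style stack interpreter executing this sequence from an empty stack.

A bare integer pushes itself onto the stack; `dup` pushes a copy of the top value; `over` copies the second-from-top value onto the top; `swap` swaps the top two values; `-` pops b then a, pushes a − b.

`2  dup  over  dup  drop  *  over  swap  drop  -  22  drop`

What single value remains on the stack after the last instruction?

2    : [2]
dup  : [2, 2]
over : [2, 2, 2]
dup  : [2, 2, 2, 2]
drop : [2, 2, 2]
*    : [2, 4]
over : [2, 4, 2]
swap : [2, 2, 4]
drop : [2, 2]
-    : [0]
22   : [0, 22]
drop : [0]

0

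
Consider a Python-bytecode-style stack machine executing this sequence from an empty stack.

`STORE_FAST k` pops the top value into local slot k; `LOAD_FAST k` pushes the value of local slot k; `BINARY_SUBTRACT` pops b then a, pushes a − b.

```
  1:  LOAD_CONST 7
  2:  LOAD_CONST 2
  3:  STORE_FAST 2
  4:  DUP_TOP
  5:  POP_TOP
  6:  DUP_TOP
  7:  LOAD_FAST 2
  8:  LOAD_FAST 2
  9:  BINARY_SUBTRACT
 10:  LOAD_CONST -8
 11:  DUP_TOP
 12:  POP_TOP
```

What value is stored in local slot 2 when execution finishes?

2

LOAD_CONST 7    : 7
LOAD_CONST 2    : 7 2
STORE_FAST 2    : 7
DUP_TOP         : 7 7
POP_TOP         : 7
DUP_TOP         : 7 7
LOAD_FAST 2     : 7 7 2
LOAD_FAST 2     : 7 7 2 2
BINARY_SUBTRACT : 7 7 0
LOAD_CONST -8   : 7 7 0 -8
DUP_TOP         : 7 7 0 -8 -8
POP_TOP         : 7 7 0 -8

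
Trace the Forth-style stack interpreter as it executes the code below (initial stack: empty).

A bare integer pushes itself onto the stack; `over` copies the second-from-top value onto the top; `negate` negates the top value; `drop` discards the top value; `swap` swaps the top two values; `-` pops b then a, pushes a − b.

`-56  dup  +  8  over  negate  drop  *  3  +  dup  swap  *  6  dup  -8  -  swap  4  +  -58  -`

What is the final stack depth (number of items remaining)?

3

-56    → -56
dup    → -56 -56
+      → -112
8      → -112 8
over   → -112 8 -112
negate → -112 8 112
drop   → -112 8
*      → -896
3      → -896 3
+      → -893
dup    → -893 -893
swap   → -893 -893
*      → 797449
6      → 797449 6
dup    → 797449 6 6
-8     → 797449 6 6 -8
-      → 797449 6 14
swap   → 797449 14 6
4      → 797449 14 6 4
+      → 797449 14 10
-58    → 797449 14 10 -58
-      → 797449 14 68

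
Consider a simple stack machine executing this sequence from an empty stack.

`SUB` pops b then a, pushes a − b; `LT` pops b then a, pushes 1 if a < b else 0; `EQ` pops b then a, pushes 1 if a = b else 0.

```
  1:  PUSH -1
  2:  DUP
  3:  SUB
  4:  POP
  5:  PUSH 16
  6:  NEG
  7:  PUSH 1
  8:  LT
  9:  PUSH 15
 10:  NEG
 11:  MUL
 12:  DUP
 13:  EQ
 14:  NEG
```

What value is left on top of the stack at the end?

-1

PUSH -1 → [-1]
DUP     → [-1, -1]
SUB     → [0]
POP     → []
PUSH 16 → [16]
NEG     → [-16]
PUSH 1  → [-16, 1]
LT      → [1]
PUSH 15 → [1, 15]
NEG     → [1, -15]
MUL     → [-15]
DUP     → [-15, -15]
EQ      → [1]
NEG     → [-1]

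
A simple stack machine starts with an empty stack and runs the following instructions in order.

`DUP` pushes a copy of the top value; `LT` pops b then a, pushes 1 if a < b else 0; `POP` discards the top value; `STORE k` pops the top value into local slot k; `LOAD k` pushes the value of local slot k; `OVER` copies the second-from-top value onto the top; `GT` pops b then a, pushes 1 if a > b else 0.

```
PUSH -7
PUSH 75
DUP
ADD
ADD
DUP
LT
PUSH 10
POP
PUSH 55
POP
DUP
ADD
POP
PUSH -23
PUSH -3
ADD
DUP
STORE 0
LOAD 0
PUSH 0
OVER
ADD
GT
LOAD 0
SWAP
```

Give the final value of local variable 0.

-26

PUSH -7  : -7
PUSH 75  : -7 75
DUP      : -7 75 75
ADD      : -7 150
ADD      : 143
DUP      : 143 143
LT       : 0
PUSH 10  : 0 10
POP      : 0
PUSH 55  : 0 55
POP      : 0
DUP      : 0 0
ADD      : 0
POP      : (empty)
PUSH -23 : -23
PUSH -3  : -23 -3
ADD      : -26
DUP      : -26 -26
STORE 0  : -26
LOAD 0   : -26 -26
PUSH 0   : -26 -26 0
OVER     : -26 -26 0 -26
ADD      : -26 -26 -26
GT       : -26 0
LOAD 0   : -26 0 -26
SWAP     : -26 -26 0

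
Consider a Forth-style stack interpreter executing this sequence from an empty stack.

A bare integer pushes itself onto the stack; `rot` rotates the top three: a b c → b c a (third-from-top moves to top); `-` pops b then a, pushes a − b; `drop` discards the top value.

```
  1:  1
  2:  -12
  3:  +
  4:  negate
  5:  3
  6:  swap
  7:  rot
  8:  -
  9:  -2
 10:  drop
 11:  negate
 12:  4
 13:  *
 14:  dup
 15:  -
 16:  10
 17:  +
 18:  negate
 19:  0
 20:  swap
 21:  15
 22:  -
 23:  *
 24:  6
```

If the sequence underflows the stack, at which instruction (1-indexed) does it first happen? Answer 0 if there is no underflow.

7

1       1
-12     1 -12
+       -11
negate  11
3       11 3
swap    3 11
rot  — needs 3 operands, stack has 2 → underflow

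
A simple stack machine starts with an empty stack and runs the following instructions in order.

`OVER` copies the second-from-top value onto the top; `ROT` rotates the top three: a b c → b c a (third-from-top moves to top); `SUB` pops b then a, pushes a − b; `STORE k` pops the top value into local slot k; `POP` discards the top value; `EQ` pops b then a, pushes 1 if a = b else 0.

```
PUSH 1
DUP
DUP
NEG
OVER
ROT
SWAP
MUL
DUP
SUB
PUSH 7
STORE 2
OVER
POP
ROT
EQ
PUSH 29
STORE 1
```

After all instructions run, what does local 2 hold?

7

PUSH 1  → [1]
DUP     → [1, 1]
DUP     → [1, 1, 1]
NEG     → [1, 1, -1]
OVER    → [1, 1, -1, 1]
ROT     → [1, -1, 1, 1]
SWAP    → [1, -1, 1, 1]
MUL     → [1, -1, 1]
DUP     → [1, -1, 1, 1]
SUB     → [1, -1, 0]
PUSH 7  → [1, -1, 0, 7]
STORE 2 → [1, -1, 0]
OVER    → [1, -1, 0, -1]
POP     → [1, -1, 0]
ROT     → [-1, 0, 1]
EQ      → [-1, 0]
PUSH 29 → [-1, 0, 29]
STORE 1 → [-1, 0]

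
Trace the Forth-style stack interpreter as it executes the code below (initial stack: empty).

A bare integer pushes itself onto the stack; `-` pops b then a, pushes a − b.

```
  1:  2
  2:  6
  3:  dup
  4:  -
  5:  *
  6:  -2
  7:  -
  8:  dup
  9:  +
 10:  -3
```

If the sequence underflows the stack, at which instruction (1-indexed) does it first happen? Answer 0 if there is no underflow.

0

2    [2]
6    [2, 6]
dup  [2, 6, 6]
-    [2, 0]
*    [0]
-2   [0, -2]
-    [2]
dup  [2, 2]
+    [4]
-3   [4, -3]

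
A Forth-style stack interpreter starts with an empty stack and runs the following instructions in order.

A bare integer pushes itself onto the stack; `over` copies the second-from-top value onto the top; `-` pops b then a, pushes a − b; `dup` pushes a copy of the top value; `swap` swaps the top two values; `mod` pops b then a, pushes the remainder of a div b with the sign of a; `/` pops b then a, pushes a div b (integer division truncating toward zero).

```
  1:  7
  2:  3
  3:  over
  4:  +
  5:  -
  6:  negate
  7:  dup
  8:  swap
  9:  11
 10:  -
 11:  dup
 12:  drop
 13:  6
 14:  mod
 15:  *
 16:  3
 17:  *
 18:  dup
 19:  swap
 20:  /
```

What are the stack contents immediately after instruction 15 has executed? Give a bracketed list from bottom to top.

[-6]

7      : 7
3      : 7 3
over   : 7 3 7
+      : 7 10
-      : -3
negate : 3
dup    : 3 3
swap   : 3 3
11     : 3 3 11
-      : 3 -8
dup    : 3 -8 -8
drop   : 3 -8
6      : 3 -8 6
mod    : 3 -2
*      : -6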